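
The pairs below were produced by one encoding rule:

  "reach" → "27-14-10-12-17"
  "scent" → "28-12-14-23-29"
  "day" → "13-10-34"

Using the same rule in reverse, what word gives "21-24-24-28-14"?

r is letter #18 and maps to 27: an offset of 9. Each letter is replaced by its alphabet position (a=1..z=26) + 9.
Decoding 21-24-24-28-14: 21→(21−9)÷1=12=l, 24→(24−9)÷1=15=o, 24→(24−9)÷1=15=o, 28→(28−9)÷1=19=s, 14→(14−9)÷1=5=e.

loose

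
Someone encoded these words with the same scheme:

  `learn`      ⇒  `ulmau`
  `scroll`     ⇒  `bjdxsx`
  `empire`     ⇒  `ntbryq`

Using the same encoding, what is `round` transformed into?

It's a Vigenère-style cipher with numeric key [9,7,12]: position i shifts by key[i mod 3].
For round: r+9=a, o+7=v, u+12=g, n+9=w, d+7=k.

avgwk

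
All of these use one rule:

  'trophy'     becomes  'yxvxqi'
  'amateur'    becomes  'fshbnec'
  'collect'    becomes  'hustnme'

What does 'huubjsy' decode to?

contain

In trophy: t→y is +5, r→x is +6, o→v is +7, p→x is +8 — the shift increases by 1 each position. The shift increases by 1 at each position, starting from +5: 5, 6, 7, ….
Reversing it on huubjsy: h−5=c, u−6=o, u−7=n, b−8=t, j−9=a, s−10=i, y−11=n.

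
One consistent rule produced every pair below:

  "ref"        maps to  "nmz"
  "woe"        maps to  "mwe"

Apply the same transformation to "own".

vew

Read the word backwards and shift each letter +8.
On own: reverse → nwo; then shift: n+8=v, w+8=e, o+8=w.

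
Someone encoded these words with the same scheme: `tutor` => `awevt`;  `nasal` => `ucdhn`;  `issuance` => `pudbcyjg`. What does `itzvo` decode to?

broom

Shifts by position in tutor: pos 0: t→a (+7), pos 1: u→w (+2), pos 2: t→e (+11), pos 3: o→v (+7), pos 4: r→t (+2) — repeating every 3. It's a Vigenère-style cipher with numeric key [7,2,11]: position i shifts by key[i mod 3].
Decoding itzvo: i−7=b, t−2=r, z−11=o, v−7=o, o−2=m.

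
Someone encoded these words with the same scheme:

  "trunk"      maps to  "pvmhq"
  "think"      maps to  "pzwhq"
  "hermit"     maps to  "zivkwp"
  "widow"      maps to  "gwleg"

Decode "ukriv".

amber

t(19)→p(15) and r(17)→v(21) fit y≡23x+20 (mod 26); the inverse of 23 mod 26 is 17. This is an affine cipher: with a=0,…,z=25, each position x becomes (23x+20) mod 26.
Reversing it on ukriv: u(20)→17·(20−20)≡0=a; k(10)→17·(10−20)≡12=m; r(17)→17·(17−20)≡1=b; i(8)→17·(8−20)≡4=e; v(21)→17·(21−20)≡17=r (all mod 26).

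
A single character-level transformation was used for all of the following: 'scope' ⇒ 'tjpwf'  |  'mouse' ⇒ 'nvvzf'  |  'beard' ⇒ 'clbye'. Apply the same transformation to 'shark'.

The shifts repeat in a cycle of length 2: positions 0,1,… shift by +1, +7, then the pattern repeats.
Applying it to shark: s+1=t, h+7=o, a+1=b, r+7=y, k+1=l.

tobyl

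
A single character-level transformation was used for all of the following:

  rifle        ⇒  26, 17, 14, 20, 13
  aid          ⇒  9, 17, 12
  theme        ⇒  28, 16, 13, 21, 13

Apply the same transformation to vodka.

30, 23, 12, 19, 9

r is letter #18 and maps to 26: an offset of 8. Each letter is replaced by its alphabet position (a=1..z=26) + 8.
For vodka: v=22→30, o=15→23, d=4→12, k=11→19, a=1→9.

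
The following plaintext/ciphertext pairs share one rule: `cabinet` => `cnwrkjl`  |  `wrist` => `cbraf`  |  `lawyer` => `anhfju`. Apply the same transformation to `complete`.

ncnuyvxl

The output letters match the input read backwards, each shifted +9: cabinet reversed is tenibac. The word is reversed, then every letter is shifted forward by 9.
Applying it to complete: reverse → etelpmoc; then shift: e+9=n, t+9=c, e+9=n, l+9=u, p+9=y, m+9=v, o+9=x, c+9=l.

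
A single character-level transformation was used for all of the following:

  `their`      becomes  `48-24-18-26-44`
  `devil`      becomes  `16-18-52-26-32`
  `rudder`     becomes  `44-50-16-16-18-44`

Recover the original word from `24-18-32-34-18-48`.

t(#20)→48 and h(#8)→24: differences scale by 2, so n = 2·pos + 8. Each letter becomes 2×(its alphabet position, a=1..z=26) + 8.
Undoing it on 24-18-32-34-18-48: 24→(24−8)÷2=8=h, 18→(18−8)÷2=5=e, 32→(32−8)÷2=12=l, 34→(34−8)÷2=13=m, 18→(18−8)÷2=5=e, 48→(48−8)÷2=20=t.

helmet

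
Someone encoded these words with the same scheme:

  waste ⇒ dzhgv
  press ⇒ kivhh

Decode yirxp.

Each pair mirrors across the alphabet (w↔d, a↔z, s↔h): positions sum to 25. Letters are reflected about the middle of the alphabet (position → 25−position): Atbash.
Reversing it on yirxp: y↔b, i↔r, r↔i, x↔c, p↔k.

brick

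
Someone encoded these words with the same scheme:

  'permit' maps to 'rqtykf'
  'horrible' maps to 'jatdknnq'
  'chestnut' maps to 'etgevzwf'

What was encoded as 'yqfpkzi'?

Shifts by position in permit: pos 0: p→r (+2), pos 1: e→q (+12), pos 2: r→t (+2), pos 3: m→y (+12) — repeating every 2. It's a Vigenère-style cipher with numeric key [2,12]: position i shifts by key[i mod 2].
Decoding yqfpkzi: y−2=w, q−12=e, f−2=d, p−12=d, k−2=i, z−12=n, i−2=g.

wedding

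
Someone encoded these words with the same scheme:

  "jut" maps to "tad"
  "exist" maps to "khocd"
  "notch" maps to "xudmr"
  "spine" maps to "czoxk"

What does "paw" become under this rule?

The shift depends on letter class: consonant j→t is +10, but vowel u→a is +6. Two shifts are in play — +6 for a/e/i/o/u, +10 for every other letter.
On paw: p(cons)+10=z, a(vowel)+6=g, w(cons)+10=g.

zgg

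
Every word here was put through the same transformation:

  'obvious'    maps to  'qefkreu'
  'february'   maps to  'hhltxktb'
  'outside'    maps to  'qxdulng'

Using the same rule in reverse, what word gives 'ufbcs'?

scrap

Shifts by position in obvious: pos 0: o→q (+2), pos 1: b→e (+3), pos 2: v→f (+10), pos 3: i→k (+2), pos 4: o→r (+3), pos 5: u→e (+10) — repeating every 3. A repeating key of period 3 is used — shifts +2, +3, +10 over and over.
Decoding ufbcs: u−2=s, f−3=c, b−10=r, c−2=a, s−3=p.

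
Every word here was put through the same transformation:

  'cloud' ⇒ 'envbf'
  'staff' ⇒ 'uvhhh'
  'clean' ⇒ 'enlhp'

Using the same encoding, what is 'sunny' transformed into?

The shift depends on letter class: consonant c→e is +2, but vowel o→v is +7. Vowels shift forward by 7 and consonants shift forward by 2.
For sunny: s(cons)+2=u, u(vowel)+7=b, n(cons)+2=p, n(cons)+2=p, y(cons)+2=a.

ubppa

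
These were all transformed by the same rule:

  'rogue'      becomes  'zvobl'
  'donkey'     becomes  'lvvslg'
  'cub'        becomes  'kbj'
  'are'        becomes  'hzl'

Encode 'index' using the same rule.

pvllf

The shift depends on letter class: consonant r→z is +8, but vowel o→v is +7. The rule splits by letter class: vowels +7, consonants +8.
Applying it to index: i(vowel)+7=p, n(cons)+8=v, d(cons)+8=l, e(vowel)+7=l, x(cons)+8=f.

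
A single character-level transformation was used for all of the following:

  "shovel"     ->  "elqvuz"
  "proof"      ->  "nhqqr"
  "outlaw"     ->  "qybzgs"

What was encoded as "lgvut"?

This is an affine cipher: with a=0,…,z=25, each position x becomes (23x+6) mod 26.
Decoding lgvut: l(11)→17·(11−6)≡7=h; g(6)→17·(6−6)≡0=a; v(21)→17·(21−6)≡21=v; u(20)→17·(20−6)≡4=e; t(19)→17·(19−6)≡13=n (all mod 26).

haven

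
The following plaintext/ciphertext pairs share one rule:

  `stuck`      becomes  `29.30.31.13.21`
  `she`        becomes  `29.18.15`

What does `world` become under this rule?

33.25.28.22.14

s is letter #19 and maps to 29: an offset of 10. The number is (letter's place in the alphabet, a=1) + 10.
For world: w=23→33, o=15→25, r=18→28, l=12→22, d=4→14.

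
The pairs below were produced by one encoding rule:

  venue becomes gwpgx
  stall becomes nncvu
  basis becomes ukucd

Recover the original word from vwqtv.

trout

The output letters match the input read backwards, each shifted +2: venue reversed is eunev. The word is reversed, then every letter is shifted forward by 2.
Decoding vwqtv: shift back: v−2=t, w−2=u, q−2=o, t−2=r, v−2=t → tuort; then reverse → trout.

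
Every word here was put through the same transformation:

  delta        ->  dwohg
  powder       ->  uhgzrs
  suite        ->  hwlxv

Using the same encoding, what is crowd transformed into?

The output letters match the input read backwards, each shifted +3: delta reversed is atled. Read the word backwards and shift each letter +3.
For crowd: reverse → dworc; then shift: d+3=g, w+3=z, o+3=r, r+3=u, c+3=f.

gzruf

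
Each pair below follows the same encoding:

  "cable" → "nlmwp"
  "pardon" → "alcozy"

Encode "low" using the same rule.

wzh

Compare letters: c→n is +11, a→l is +11, b→m is +11 — a constant shift. It's a constant shift of +11 (ROT11).
For low: l+11=w, o+11=z, w+11=h.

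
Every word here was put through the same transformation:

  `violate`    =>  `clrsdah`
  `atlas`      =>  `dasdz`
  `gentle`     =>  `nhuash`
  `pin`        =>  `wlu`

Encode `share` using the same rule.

zodyh

The shift depends on letter class: consonant v→c is +7, but vowel i→l is +3. Two shifts are in play — +3 for a/e/i/o/u, +7 for every other letter.
On share: s(cons)+7=z, h(cons)+7=o, a(vowel)+3=d, r(cons)+7=y, e(vowel)+3=h.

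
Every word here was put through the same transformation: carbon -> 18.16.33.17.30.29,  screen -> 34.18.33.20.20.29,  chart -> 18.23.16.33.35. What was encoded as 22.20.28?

gem

c is letter #3 and maps to 18: an offset of 15. The number is (letter's place in the alphabet, a=1) + 15.
Decoding 22.20.28: 22→(22−15)÷1=7=g, 20→(20−15)÷1=5=e, 28→(28−15)÷1=13=m.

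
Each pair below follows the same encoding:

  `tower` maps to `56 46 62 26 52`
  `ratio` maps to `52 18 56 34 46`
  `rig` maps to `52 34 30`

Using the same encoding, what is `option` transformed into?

t(#20)→56 and o(#15)→46: differences scale by 2, so n = 2·pos + 16. Each letter becomes 2×(its alphabet position, a=1..z=26) + 16.
On option: o=15→46, p=16→48, t=20→56, i=9→34, o=15→46, n=14→44.

46 48 56 34 46 44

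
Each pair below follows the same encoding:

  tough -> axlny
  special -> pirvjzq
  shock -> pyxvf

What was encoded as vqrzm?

t(19)→a(0) and o(14)→x(23) fit y≡11x+25 (mod 26); the inverse of 11 mod 26 is 19. Treating letters as 0–25, the rule is x ↦ 11x + 25 (mod 26).
Undoing it on vqrzm: v(21)→19·(21−25)≡2=c; q(16)→19·(16−25)≡11=l; r(17)→19·(17−25)≡4=e; z(25)→19·(25−25)≡0=a; m(12)→19·(12−25)≡13=n (all mod 26).

clean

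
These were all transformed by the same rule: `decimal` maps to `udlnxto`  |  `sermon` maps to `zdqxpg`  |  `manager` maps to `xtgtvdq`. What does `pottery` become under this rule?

ypiidqb

d(3)→u(20) and e(4)→d(3) fit y≡9x+19 (mod 26); the inverse of 9 mod 26 is 3. Treating letters as 0–25, the rule is x ↦ 9x + 19 (mod 26).
For pottery: p(15)→9·15+19≡24=y; o(14)→9·14+19≡15=p; t(19)→9·19+19≡8=i; t(19)→9·19+19≡8=i; e(4)→9·4+19≡3=d; r(17)→9·17+19≡16=q; y(24)→9·24+19≡1=b (all mod 26).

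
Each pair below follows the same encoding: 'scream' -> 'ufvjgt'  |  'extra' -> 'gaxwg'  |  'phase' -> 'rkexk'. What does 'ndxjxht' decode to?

In scream: s→u is +2, c→f is +3, r→v is +4, e→j is +5 — the shift increases by 1 each position. Letter i (0-indexed) is shifted by i+2, so successive shifts are 2, 3, 4, ….
Decoding ndxjxht: n−2=l, d−3=a, x−4=t, j−5=e, x−6=r, h−7=a, t−8=l.

lateral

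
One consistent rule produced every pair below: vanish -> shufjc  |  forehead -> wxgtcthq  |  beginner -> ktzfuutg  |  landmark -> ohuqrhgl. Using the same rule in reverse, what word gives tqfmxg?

editor

Each letter's alphabet position (a=0..z=25) is mapped through 3·x+7 mod 26 — an affine cipher.
Undoing it on tqfmxg: t(19)→9·(19−7)≡4=e; q(16)→9·(16−7)≡3=d; f(5)→9·(5−7)≡8=i; m(12)→9·(12−7)≡19=t; x(23)→9·(23−7)≡14=o; g(6)→9·(6−7)≡17=r (all mod 26).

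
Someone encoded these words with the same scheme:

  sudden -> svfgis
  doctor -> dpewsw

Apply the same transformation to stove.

suqyi

In sudden: s→s is +0, u→v is +1, d→f is +2, d→g is +3 — the shift increases by 1 each position. The shift increases by 1 at each position, starting from +0: 0, 1, 2, ….
For stove: s+0=s, t+1=u, o+2=q, v+3=y, e+4=i.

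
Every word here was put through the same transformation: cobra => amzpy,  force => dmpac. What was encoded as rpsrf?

Compare letters: c→a is +24, o→m is +24, b→z is +24 — a constant shift. Each letter is shifted forward by 24 in the alphabet (a Caesar shift of +24).
Undoing it on rpsrf: r−24=t, p−24=r, s−24=u, r−24=t, f−24=h.

truth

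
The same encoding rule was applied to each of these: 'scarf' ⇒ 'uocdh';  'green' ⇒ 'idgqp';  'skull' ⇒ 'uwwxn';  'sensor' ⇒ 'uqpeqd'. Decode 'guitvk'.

eighty

Shifts by position in scarf: pos 0: s→u (+2), pos 1: c→o (+12), pos 2: a→c (+2), pos 3: r→d (+12) — repeating every 2. It's a Vigenère-style cipher with numeric key [2,12]: position i shifts by key[i mod 2].
Undoing it on guitvk: g−2=e, u−12=i, i−2=g, t−12=h, v−2=t, k−12=y.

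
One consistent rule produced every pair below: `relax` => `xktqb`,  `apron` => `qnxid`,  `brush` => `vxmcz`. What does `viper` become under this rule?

renkx

r(17)→x(23) and e(4)→k(10) fit y≡5x+16 (mod 26); the inverse of 5 mod 26 is 21. Each letter's alphabet position (a=0..z=25) is mapped through 5·x+16 mod 26 — an affine cipher.
On viper: v(21)→5·21+16≡17=r; i(8)→5·8+16≡4=e; p(15)→5·15+16≡13=n; e(4)→5·4+16≡10=k; r(17)→5·17+16≡23=x (all mod 26).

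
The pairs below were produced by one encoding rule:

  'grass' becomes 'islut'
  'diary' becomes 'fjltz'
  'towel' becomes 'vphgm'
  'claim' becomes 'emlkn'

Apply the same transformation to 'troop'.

vszqq

Shifts by position in grass: pos 0: g→i (+2), pos 1: r→s (+1), pos 2: a→l (+11), pos 3: s→u (+2), pos 4: s→t (+1) — repeating every 3. It's a Vigenère-style cipher with numeric key [2,1,11]: position i shifts by key[i mod 3].
Applying it to troop: t+2=v, r+1=s, o+11=z, o+2=q, p+1=q.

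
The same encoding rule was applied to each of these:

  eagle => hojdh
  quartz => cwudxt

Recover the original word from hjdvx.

The output letters match the input read backwards, each shifted +3: eagle reversed is elgae. Read the word backwards and shift each letter +3.
Decoding hjdvx: shift back: h−3=e, j−3=g, d−3=a, v−3=s, x−3=u → egasu; then reverse → usage.

usage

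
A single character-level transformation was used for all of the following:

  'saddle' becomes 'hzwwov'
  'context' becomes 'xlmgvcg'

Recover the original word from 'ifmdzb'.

Letters are reflected about the middle of the alphabet (position → 25−position): Atbash.
Reversing it on ifmdzb: i↔r, f↔u, m↔n, d↔w, z↔a, b↔y.

runway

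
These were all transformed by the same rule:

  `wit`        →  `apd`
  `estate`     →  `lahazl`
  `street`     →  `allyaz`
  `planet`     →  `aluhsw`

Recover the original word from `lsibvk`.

The output letters match the input read backwards, each shifted +7: wit reversed is tiw. Read the word backwards and shift each letter +7.
Reversing it on lsibvk: shift back: l−7=e, s−7=l, i−7=b, b−7=u, v−7=o, k−7=d → elbuod; then reverse → double.

double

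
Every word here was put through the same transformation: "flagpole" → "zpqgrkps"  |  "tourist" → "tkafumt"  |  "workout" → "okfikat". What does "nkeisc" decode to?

hockey

f(5)→z(25) and l(11)→p(15) fit y≡7x+16 (mod 26); the inverse of 7 mod 26 is 15. Treating letters as 0–25, the rule is x ↦ 7x + 16 (mod 26).
Reversing it on nkeisc: n(13)→15·(13−16)≡7=h; k(10)→15·(10−16)≡14=o; e(4)→15·(4−16)≡2=c; i(8)→15·(8−16)≡10=k; s(18)→15·(18−16)≡4=e; c(2)→15·(2−16)≡24=y (all mod 26).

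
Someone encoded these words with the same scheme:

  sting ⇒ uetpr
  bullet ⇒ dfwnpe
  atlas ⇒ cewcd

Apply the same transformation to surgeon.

ufcipzp

The shifts repeat in a cycle of length 3: positions 0,1,… shift by +2, +11, +11, then the pattern repeats.
For surgeon: s+2=u, u+11=f, r+11=c, g+2=i, e+11=p, o+11=z, n+2=p.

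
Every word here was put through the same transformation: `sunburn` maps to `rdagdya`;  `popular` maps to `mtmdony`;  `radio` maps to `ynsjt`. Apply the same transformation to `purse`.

s(18)→r(17) and u(20)→d(3) fit y≡19x+13 (mod 26); the inverse of 19 mod 26 is 11. This is an affine cipher: with a=0,…,z=25, each position x becomes (19x+13) mod 26.
Applying it to purse: p(15)→19·15+13≡12=m; u(20)→19·20+13≡3=d; r(17)→19·17+13≡24=y; s(18)→19·18+13≡17=r; e(4)→19·4+13≡11=l (all mod 26).

mdyrl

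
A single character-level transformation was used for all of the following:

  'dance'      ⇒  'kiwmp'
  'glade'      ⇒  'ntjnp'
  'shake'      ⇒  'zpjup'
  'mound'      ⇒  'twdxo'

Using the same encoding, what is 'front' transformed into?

Each letter shifts forward by (position + 7), i.e. 7, 8, 9, … — the shift grows by one for each successive letter.
Applying it to front: f+7=m, r+8=z, o+9=x, n+10=x, t+11=e.

mzxxe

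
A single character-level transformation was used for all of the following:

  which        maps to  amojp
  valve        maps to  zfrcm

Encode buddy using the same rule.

fzjkg

The shift increases by 1 at each position, starting from +4: 4, 5, 6, ….
For buddy: b+4=f, u+5=z, d+6=j, d+7=k, y+8=g.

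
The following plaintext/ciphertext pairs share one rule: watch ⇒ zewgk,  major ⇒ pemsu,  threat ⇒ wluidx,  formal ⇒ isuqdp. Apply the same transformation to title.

Shifts by position in watch: pos 0: w→z (+3), pos 1: a→e (+4), pos 2: t→w (+3), pos 3: c→g (+4) — repeating every 2. The shifts repeat in a cycle of length 2: positions 0,1,… shift by +3, +4, then the pattern repeats.
For title: t+3=w, i+4=m, t+3=w, l+4=p, e+3=h.

wmwph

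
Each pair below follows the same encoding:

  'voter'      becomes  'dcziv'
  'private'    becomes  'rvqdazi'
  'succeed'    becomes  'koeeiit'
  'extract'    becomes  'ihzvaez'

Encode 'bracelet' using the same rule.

v(21)→d(3) and o(14)→c(2) fit y≡15x+0 (mod 26); the inverse of 15 mod 26 is 7. Treating letters as 0–25, the rule is x ↦ 15x + 0 (mod 26).
For bracelet: b(1)→15·1+0≡15=p; r(17)→15·17+0≡21=v; a(0)→15·0+0≡0=a; c(2)→15·2+0≡4=e; e(4)→15·4+0≡8=i; l(11)→15·11+0≡9=j; e(4)→15·4+0≡8=i; t(19)→15·19+0≡25=z (all mod 26).

pvaeijiz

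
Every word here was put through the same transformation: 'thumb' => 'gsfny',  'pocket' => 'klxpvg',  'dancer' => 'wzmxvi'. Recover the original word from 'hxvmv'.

scene

This is the alphabet-reversal cipher (Atbash): a becomes z, b becomes y, etc.
Decoding hxvmv: h↔s, x↔c, v↔e, m↔n, v↔e.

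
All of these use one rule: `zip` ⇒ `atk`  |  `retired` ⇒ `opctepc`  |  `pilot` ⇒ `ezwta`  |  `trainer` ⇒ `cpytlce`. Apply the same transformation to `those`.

The output letters match the input read backwards, each shifted +11: zip reversed is piz. The word is reversed, then every letter is shifted forward by 11.
For those: reverse → esoht; then shift: e+11=p, s+11=d, o+11=z, h+11=s, t+11=e.

pdzse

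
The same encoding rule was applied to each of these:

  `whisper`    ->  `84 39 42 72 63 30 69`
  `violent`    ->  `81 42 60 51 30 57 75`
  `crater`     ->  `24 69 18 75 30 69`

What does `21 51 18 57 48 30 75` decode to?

w(#23)→84 and h(#8)→39: differences scale by 3, so n = 3·pos + 15. The formula is n = 3×(alphabet index, a=1) + 15.
Undoing it on 21 51 18 57 48 30 75: 21→(21−15)÷3=2=b, 51→(51−15)÷3=12=l, 18→(18−15)÷3=1=a, 57→(57−15)÷3=14=n, 48→(48−15)÷3=11=k, 30→(30−15)÷3=5=e, 75→(75−15)÷3=20=t.

blanket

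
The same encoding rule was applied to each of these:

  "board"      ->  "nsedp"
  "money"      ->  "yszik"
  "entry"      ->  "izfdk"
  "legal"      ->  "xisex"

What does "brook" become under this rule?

ndssw

The shift depends on letter class: consonant b→n is +12, but vowel o→s is +4. Two shifts are in play — +4 for a/e/i/o/u, +12 for every other letter.
Applying it to brook: b(cons)+12=n, r(cons)+12=d, o(vowel)+4=s, o(vowel)+4=s, k(cons)+12=w.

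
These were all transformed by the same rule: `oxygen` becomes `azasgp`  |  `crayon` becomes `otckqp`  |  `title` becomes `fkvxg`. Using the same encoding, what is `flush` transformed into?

rnwej

It's a Vigenère-style cipher with numeric key [12,2,2]: position i shifts by key[i mod 3].
Applying it to flush: f+12=r, l+2=n, u+2=w, s+12=e, h+2=j.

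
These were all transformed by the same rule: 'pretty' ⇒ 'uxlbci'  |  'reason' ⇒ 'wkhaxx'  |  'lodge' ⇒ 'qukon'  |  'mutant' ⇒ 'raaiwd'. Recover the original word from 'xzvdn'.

stove

Letter i (0-indexed) is shifted by i+5, so successive shifts are 5, 6, 7, ….
Decoding xzvdn: x−5=s, z−6=t, v−7=o, d−8=v, n−9=e.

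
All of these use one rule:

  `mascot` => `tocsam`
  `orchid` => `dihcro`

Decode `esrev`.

The output letters match the input read backwards: mascot reversed is tocsam. It's just the letters in reverse order.
Decoding esrev: then reverse → verse.

verse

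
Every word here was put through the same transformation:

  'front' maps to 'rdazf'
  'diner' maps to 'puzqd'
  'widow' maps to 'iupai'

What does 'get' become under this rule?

sqf

Compare letters: f→r is +12, r→d is +12, o→a is +12 — a constant shift. Each letter is shifted forward by 12 in the alphabet (a Caesar shift of +12).
For get: g+12=s, e+12=q, t+12=f.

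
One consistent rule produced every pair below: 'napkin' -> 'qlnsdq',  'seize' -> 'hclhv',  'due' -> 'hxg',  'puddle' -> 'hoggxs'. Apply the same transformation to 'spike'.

The output letters match the input read backwards, each shifted +3: napkin reversed is nikpan. Read the word backwards and shift each letter +3.
On spike: reverse → ekips; then shift: e+3=h, k+3=n, i+3=l, p+3=s, s+3=v.

hnlsv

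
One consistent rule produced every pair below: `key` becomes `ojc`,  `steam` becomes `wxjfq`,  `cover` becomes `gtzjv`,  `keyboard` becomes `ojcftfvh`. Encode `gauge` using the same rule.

kfzkj

The shift depends on letter class: consonant k→o is +4, but vowel e→j is +5. Two shifts are in play — +5 for a/e/i/o/u, +4 for every other letter.
On gauge: g(cons)+4=k, a(vowel)+5=f, u(vowel)+5=z, g(cons)+4=k, e(vowel)+5=j.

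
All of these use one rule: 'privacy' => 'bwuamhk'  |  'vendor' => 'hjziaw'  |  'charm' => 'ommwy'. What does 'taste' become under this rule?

Shifts by position in privacy: pos 0: p→b (+12), pos 1: r→w (+5), pos 2: i→u (+12), pos 3: v→a (+5) — repeating every 2. It's a Vigenère-style cipher with numeric key [12,5]: position i shifts by key[i mod 2].
For taste: t+12=f, a+5=f, s+12=e, t+5=y, e+12=q.

ffeyq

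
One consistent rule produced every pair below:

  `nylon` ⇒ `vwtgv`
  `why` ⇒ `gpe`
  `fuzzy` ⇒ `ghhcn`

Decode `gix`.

pay

Read the word backwards and shift each letter +8.
Reversing it on gix: shift back: g−8=y, i−8=a, x−8=p → yap; then reverse → pay.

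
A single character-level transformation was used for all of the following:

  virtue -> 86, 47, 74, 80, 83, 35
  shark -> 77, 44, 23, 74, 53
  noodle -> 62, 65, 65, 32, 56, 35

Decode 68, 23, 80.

v(#22)→86 and i(#9)→47: differences scale by 3, so n = 3·pos + 20. With a=1..z=26, the number is 3·pos + 20.
Decoding 68, 23, 80: 68→(68−20)÷3=16=p, 23→(23−20)÷3=1=a, 80→(80−20)÷3=20=t.

pat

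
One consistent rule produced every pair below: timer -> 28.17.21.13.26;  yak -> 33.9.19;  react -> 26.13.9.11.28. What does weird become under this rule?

31.13.17.26.12

t is letter #20 and maps to 28: an offset of 8. The number is (letter's place in the alphabet, a=1) + 8.
On weird: w=23→31, e=5→13, i=9→17, r=18→26, d=4→12.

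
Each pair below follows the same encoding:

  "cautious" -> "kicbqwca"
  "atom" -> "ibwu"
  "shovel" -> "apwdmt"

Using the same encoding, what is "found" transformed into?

Compare letters: c→k is +8, a→i is +8, u→c is +8 — a constant shift. Each letter is shifted forward by 8 in the alphabet (a Caesar shift of +8).
On found: f+8=n, o+8=w, u+8=c, n+8=v, d+8=l.

nwcvl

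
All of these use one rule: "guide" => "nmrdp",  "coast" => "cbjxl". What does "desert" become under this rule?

canbnm

The output letters match the input read backwards, each shifted +9: guide reversed is ediug. Read the word backwards and shift each letter +9.
On desert: reverse → tresed; then shift: t+9=c, r+9=a, e+9=n, s+9=b, e+9=n, d+9=m.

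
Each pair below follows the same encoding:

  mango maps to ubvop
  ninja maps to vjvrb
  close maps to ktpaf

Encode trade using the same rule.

The shift depends on letter class: consonant m→u is +8, but vowel a→b is +1. The rule splits by letter class: vowels +1, consonants +8.
For trade: t(cons)+8=b, r(cons)+8=z, a(vowel)+1=b, d(cons)+8=l, e(vowel)+1=f.

bzblf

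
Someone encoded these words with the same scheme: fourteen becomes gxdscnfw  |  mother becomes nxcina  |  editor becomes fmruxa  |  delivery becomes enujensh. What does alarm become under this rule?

bujsv

Shifts by position in fourteen: pos 0: f→g (+1), pos 1: o→x (+9), pos 2: u→d (+9), pos 3: r→s (+1), pos 4: t→c (+9), pos 5: e→n (+9) — repeating every 3. A repeating key of period 3 is used — shifts +1, +9, +9 over and over.
On alarm: a+1=b, l+9=u, a+9=j, r+1=s, m+9=v.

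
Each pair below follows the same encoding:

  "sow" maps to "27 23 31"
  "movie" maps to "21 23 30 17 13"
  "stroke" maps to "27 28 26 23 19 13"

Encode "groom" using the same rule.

15 26 23 23 21

s is letter #19 and maps to 27: an offset of 8. The number is (letter's place in the alphabet, a=1) + 8.
On groom: g=7→15, r=18→26, o=15→23, o=15→23, m=13→21.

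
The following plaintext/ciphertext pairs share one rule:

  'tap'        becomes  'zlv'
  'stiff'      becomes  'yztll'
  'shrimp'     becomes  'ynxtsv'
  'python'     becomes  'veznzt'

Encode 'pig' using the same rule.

The shift depends on letter class: consonant t→z is +6, but vowel a→l is +11. The rule splits by letter class: vowels +11, consonants +6.
On pig: p(cons)+6=v, i(vowel)+11=t, g(cons)+6=m.

vtm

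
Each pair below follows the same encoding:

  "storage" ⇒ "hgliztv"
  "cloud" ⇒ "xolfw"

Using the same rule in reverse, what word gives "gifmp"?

trunk

Each letter is replaced by its mirror in the alphabet: a↔z, b↔y, c↔x, and so on (the Atbash cipher).
Decoding gifmp: g↔t, i↔r, f↔u, m↔n, p↔k.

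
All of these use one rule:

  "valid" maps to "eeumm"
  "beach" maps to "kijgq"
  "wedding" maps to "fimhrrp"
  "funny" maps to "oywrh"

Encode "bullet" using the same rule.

kyupnx

Shifts by position in valid: pos 0: v→e (+9), pos 1: a→e (+4), pos 2: l→u (+9), pos 3: i→m (+4) — repeating every 2. A repeating key of period 2 is used — shifts +9, +4 over and over.
For bullet: b+9=k, u+4=y, l+9=u, l+4=p, e+9=n, t+4=x.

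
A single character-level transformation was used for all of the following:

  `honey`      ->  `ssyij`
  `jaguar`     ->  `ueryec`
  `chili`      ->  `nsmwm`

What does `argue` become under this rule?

The shift depends on letter class: consonant h→s is +11, but vowel o→s is +4. Two shifts are in play — +4 for a/e/i/o/u, +11 for every other letter.
On argue: a(vowel)+4=e, r(cons)+11=c, g(cons)+11=r, u(vowel)+4=y, e(vowel)+4=i.

ecryi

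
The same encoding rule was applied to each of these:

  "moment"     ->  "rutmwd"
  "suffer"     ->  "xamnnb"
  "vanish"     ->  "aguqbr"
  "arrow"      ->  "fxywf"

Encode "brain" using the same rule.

In moment: m→r is +5, o→u is +6, m→t is +7, e→m is +8 — the shift increases by 1 each position. Each letter shifts forward by (position + 5), i.e. 5, 6, 7, … — the shift grows by one for each successive letter.
For brain: b+5=g, r+6=x, a+7=h, i+8=q, n+9=w.

gxhqw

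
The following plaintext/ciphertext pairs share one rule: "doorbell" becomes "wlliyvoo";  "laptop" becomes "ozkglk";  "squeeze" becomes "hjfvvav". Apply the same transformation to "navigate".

mzertzgv

Each pair mirrors across the alphabet (d↔w, o↔l, o↔l): positions sum to 25. Letters are reflected about the middle of the alphabet (position → 25−position): Atbash.
On navigate: n↔m, a↔z, v↔e, i↔r, g↔t, a↔z, t↔g, e↔v.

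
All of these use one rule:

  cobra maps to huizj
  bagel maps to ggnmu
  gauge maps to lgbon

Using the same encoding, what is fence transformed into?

In cobra: c→h is +5, o→u is +6, b→i is +7, r→z is +8 — the shift increases by 1 each position. The shift increases by 1 at each position, starting from +5: 5, 6, 7, ….
Applying it to fence: f+5=k, e+6=k, n+7=u, c+8=k, e+9=n.

kkukn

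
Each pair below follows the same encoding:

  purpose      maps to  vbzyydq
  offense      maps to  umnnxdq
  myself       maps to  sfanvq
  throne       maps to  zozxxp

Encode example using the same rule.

keivzwq

Each letter shifts forward by (position + 6), i.e. 6, 7, 8, … — the shift grows by one for each successive letter.
On example: e+6=k, x+7=e, a+8=i, m+9=v, p+10=z, l+11=w, e+12=q.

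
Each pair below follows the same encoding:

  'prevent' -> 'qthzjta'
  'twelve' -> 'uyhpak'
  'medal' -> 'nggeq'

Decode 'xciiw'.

The shift increases by 1 at each position, starting from +1: 1, 2, 3, ….
Undoing it on xciiw: x−1=w, c−2=a, i−3=f, i−4=e, w−5=r.

wafer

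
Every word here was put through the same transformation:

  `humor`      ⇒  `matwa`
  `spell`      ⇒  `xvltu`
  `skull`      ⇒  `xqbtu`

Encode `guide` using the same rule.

lapln

The shift increases by 1 at each position, starting from +5: 5, 6, 7, ….
Applying it to guide: g+5=l, u+6=a, i+7=p, d+8=l, e+9=n.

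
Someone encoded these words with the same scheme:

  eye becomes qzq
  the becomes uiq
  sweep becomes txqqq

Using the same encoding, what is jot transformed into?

Two shifts are in play — +12 for a/e/i/o/u, +1 for every other letter.
Applying it to jot: j(cons)+1=k, o(vowel)+12=a, t(cons)+1=u.

kau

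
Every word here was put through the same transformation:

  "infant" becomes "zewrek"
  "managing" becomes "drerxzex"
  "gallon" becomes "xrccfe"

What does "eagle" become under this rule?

vrxcv

Compare letters: i→z is +17, n→e is +17, f→w is +17 — a constant shift. Every letter moves 17 places later in the alphabet, wrapping around z→a.
Applying it to eagle: e+17=v, a+17=r, g+17=x, l+17=c, e+17=v.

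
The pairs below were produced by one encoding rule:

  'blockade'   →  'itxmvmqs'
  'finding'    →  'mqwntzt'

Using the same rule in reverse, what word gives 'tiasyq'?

In blockade: b→i is +7, l→t is +8, o→x is +9, c→m is +10 — the shift increases by 1 each position. Each letter shifts forward by (position + 7), i.e. 7, 8, 9, … — the shift grows by one for each successive letter.
Decoding tiasyq: t−7=m, i−8=a, a−9=r, s−10=i, y−11=n, q−12=e.

marine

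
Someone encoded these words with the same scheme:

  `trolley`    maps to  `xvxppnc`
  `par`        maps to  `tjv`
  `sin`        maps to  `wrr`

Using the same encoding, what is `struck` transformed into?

wxvdgo

The shift depends on letter class: consonant t→x is +4, but vowel o→x is +9. Two shifts are in play — +9 for a/e/i/o/u, +4 for every other letter.
Applying it to struck: s(cons)+4=w, t(cons)+4=x, r(cons)+4=v, u(vowel)+9=d, c(cons)+4=g, k(cons)+4=o.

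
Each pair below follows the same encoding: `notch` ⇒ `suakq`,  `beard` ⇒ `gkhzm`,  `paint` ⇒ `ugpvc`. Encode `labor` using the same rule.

qgiwa

In notch: n→s is +5, o→u is +6, t→a is +7, c→k is +8 — the shift increases by 1 each position. Letter i (0-indexed) is shifted by i+5, so successive shifts are 5, 6, 7, ….
For labor: l+5=q, a+6=g, b+7=i, o+8=w, r+9=a.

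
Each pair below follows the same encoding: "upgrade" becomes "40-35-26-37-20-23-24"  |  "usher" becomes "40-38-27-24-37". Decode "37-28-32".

The number is (letter's place in the alphabet, a=1) + 19.
Decoding 37-28-32: 37→(37−19)÷1=18=r, 28→(28−19)÷1=9=i, 32→(32−19)÷1=13=m.

rim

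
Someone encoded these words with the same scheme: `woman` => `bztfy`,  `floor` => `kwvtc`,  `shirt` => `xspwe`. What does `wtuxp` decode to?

Shifts by position in woman: pos 0: w→b (+5), pos 1: o→z (+11), pos 2: m→t (+7), pos 3: a→f (+5), pos 4: n→y (+11) — repeating every 3. It's a Vigenère-style cipher with numeric key [5,11,7]: position i shifts by key[i mod 3].
Reversing it on wtuxp: w−5=r, t−11=i, u−7=n, x−5=s, p−11=e.

rinse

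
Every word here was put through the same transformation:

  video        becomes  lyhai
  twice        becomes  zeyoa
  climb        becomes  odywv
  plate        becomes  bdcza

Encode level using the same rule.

dalad

Each letter's alphabet position (a=0..z=25) is mapped through 19·x+2 mod 26 — an affine cipher.
On level: l(11)→19·11+2≡3=d; e(4)→19·4+2≡0=a; v(21)→19·21+2≡11=l; e(4)→19·4+2≡0=a; l(11)→19·11+2≡3=d (all mod 26).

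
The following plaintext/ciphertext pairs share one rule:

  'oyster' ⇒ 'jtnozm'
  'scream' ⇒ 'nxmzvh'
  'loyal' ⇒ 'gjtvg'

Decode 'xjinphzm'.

consumer

Compare letters: o→j is +21, y→t is +21, s→n is +21 — a constant shift. Each letter is shifted forward by 21 in the alphabet (a Caesar shift of +21).
Reversing it on xjinphzm: x−21=c, j−21=o, i−21=n, n−21=s, p−21=u, h−21=m, z−21=e, m−21=r.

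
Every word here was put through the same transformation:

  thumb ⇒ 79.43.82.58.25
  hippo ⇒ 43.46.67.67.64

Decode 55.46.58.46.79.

t(#20)→79 and h(#8)→43: differences scale by 3, so n = 3·pos + 19. With a=1..z=26, the number is 3·pos + 19.
Reversing it on 55.46.58.46.79: 55→(55−19)÷3=12=l, 46→(46−19)÷3=9=i, 58→(58−19)÷3=13=m, 46→(46−19)÷3=9=i, 79→(79−19)÷3=20=t.

limit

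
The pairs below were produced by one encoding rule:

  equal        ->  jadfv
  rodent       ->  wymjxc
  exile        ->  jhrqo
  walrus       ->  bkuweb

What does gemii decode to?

The shifts repeat in a cycle of length 3: positions 0,1,… shift by +5, +10, +9, then the pattern repeats.
Undoing it on gemii: g−5=b, e−10=u, m−9=d, i−5=d, i−10=y.

buddy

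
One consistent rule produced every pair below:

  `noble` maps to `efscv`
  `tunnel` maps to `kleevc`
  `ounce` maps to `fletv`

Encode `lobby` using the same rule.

cfssp

Compare letters: n→e is +17, o→f is +17, b→s is +17 — a constant shift. It's a constant shift of +17 (ROT17).
Applying it to lobby: l+17=c, o+17=f, b+17=s, b+17=s, y+17=p.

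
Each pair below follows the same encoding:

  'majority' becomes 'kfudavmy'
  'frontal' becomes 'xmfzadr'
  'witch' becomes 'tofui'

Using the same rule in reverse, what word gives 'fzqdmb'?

parent

Read the word backwards and shift each letter +12.
Reversing it on fzqdmb: shift back: f−12=t, z−12=n, q−12=e, d−12=r, m−12=a, b−12=p → tnerap; then reverse → parent.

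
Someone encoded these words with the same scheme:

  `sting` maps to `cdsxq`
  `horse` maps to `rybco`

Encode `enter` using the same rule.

oxdob

Compare letters: s→c is +10, t→d is +10, i→s is +10 — a constant shift. Each letter is shifted forward by 10 in the alphabet (a Caesar shift of +10).
For enter: e+10=o, n+10=x, t+10=d, e+10=o, r+10=b.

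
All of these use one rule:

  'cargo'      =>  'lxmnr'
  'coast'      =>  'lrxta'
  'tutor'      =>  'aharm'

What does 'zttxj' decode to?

essay

c(2)→l(11) and a(0)→x(23) fit y≡7x+23 (mod 26); the inverse of 7 mod 26 is 15. Each letter's alphabet position (a=0..z=25) is mapped through 7·x+23 mod 26 — an affine cipher.
Reversing it on zttxj: z(25)→15·(25−23)≡4=e; t(19)→15·(19−23)≡18=s; t(19)→15·(19−23)≡18=s; x(23)→15·(23−23)≡0=a; j(9)→15·(9−23)≡24=y (all mod 26).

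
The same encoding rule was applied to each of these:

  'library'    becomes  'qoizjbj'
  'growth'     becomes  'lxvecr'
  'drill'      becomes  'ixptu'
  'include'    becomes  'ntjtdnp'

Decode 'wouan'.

In library: l→q is +5, i→o is +6, b→i is +7, r→z is +8 — the shift increases by 1 each position. The shift increases by 1 at each position, starting from +5: 5, 6, 7, ….
Decoding wouan: w−5=r, o−6=i, u−7=n, a−8=s, n−9=e.

rinse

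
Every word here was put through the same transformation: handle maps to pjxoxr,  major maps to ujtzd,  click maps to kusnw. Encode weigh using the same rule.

ensrt

In handle: h→p is +8, a→j is +9, n→x is +10, d→o is +11 — the shift increases by 1 each position. Each letter shifts forward by (position + 8), i.e. 8, 9, 10, … — the shift grows by one for each successive letter.
For weigh: w+8=e, e+9=n, i+10=s, g+11=r, h+12=t.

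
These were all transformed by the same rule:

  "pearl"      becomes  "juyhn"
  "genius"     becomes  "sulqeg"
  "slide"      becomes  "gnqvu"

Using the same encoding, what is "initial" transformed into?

p(15)→j(9) and e(4)→u(20) fit y≡25x+24 (mod 26); the inverse of 25 mod 26 is 25. Treating letters as 0–25, the rule is x ↦ 25x + 24 (mod 26).
For initial: i(8)→25·8+24≡16=q; n(13)→25·13+24≡11=l; i(8)→25·8+24≡16=q; t(19)→25·19+24≡5=f; i(8)→25·8+24≡16=q; a(0)→25·0+24≡24=y; l(11)→25·11+24≡13=n (all mod 26).

qlqfqyn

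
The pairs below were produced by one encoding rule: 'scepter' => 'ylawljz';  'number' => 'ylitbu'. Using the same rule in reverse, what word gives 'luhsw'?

plane

The output letters match the input read backwards, each shifted +7: scepter reversed is retpecs. Read the word backwards and shift each letter +7.
Decoding luhsw: shift back: l−7=e, u−7=n, h−7=a, s−7=l, w−7=p → enalp; then reverse → plane.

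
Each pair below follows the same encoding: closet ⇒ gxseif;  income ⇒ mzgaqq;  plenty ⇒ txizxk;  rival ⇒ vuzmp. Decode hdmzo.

drink

Shifts by position in closet: pos 0: c→g (+4), pos 1: l→x (+12), pos 2: o→s (+4), pos 3: s→e (+12) — repeating every 2. The shifts repeat in a cycle of length 2: positions 0,1,… shift by +4, +12, then the pattern repeats.
Undoing it on hdmzo: h−4=d, d−12=r, m−4=i, z−12=n, o−4=k.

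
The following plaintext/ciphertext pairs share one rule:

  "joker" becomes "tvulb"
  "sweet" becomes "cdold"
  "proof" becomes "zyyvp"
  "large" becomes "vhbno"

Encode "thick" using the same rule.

It's a Vigenère-style cipher with numeric key [10,7]: position i shifts by key[i mod 2].
Applying it to thick: t+10=d, h+7=o, i+10=s, c+7=j, k+10=u.

dosju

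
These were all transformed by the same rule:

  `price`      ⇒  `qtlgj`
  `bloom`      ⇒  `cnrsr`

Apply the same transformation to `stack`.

The shift increases by 1 at each position, starting from +1: 1, 2, 3, ….
Applying it to stack: s+1=t, t+2=v, a+3=d, c+4=g, k+5=p.

tvdgp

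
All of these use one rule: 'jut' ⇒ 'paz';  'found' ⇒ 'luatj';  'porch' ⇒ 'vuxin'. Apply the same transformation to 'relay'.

Every letter moves 6 places later in the alphabet, wrapping around z→a.
Applying it to relay: r+6=x, e+6=k, l+6=r, a+6=g, y+6=e.

xkrge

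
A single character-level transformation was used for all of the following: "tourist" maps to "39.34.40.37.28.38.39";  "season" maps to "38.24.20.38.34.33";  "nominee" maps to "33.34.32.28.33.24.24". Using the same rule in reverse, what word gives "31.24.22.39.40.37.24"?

t is letter #20 and maps to 39: an offset of 19. The number is (letter's place in the alphabet, a=1) + 19.
Decoding 31.24.22.39.40.37.24: 31→(31−19)÷1=12=l, 24→(24−19)÷1=5=e, 22→(22−19)÷1=3=c, 39→(39−19)÷1=20=t, 40→(40−19)÷1=21=u, 37→(37−19)÷1=18=r, 24→(24−19)÷1=5=e.

lecture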